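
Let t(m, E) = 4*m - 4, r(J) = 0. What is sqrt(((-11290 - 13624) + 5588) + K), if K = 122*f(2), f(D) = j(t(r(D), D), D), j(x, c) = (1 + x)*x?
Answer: I*sqrt(17862) ≈ 133.65*I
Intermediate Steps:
t(m, E) = -4 + 4*m
j(x, c) = x*(1 + x)
f(D) = 12 (f(D) = (-4 + 4*0)*(1 + (-4 + 4*0)) = (-4 + 0)*(1 + (-4 + 0)) = -4*(1 - 4) = -4*(-3) = 12)
K = 1464 (K = 122*12 = 1464)
sqrt(((-11290 - 13624) + 5588) + K) = sqrt(((-11290 - 13624) + 5588) + 1464) = sqrt((-24914 + 5588) + 1464) = sqrt(-19326 + 1464) = sqrt(-17862) = I*sqrt(17862)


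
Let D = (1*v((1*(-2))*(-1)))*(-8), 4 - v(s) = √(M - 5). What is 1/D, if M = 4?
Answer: -1/34 - I/136 ≈ -0.029412 - 0.0073529*I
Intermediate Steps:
v(s) = 4 - I (v(s) = 4 - √(4 - 5) = 4 - √(-1) = 4 - I)
D = -32 + 8*I (D = (1*(4 - I))*(-8) = (4 - I)*(-8) = -32 + 8*I ≈ -32.0 + 8.0*I)
1/D = 1/(-32 + 8*I) = (-32 - 8*I)/1088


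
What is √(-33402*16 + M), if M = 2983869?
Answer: √2449437 ≈ 1565.1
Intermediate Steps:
√(-33402*16 + M) = √(-33402*16 + 2983869) = √(-534432 + 2983869) = √2449437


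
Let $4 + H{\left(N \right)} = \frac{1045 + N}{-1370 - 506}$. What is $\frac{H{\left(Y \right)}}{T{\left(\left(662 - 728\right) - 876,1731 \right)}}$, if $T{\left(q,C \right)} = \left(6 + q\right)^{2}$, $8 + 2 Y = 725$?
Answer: $- \frac{2545}{469587456} \approx -5.4196 \cdot 10^{-6}$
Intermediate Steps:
$Y = \frac{717}{2}$ ($Y = -4 + \frac{1}{2} \cdot 725 = -4 + \frac{725}{2} = \frac{717}{2} \approx 358.5$)
$H{\left(N \right)} = - \frac{8549}{1876} - \frac{N}{1876}$ ($H{\left(N \right)} = -4 + \frac{1045 + N}{-1370 - 506} = -4 + \frac{1045 + N}{-1876} = -4 + \left(1045 + N\right) \left(- \frac{1}{1876}\right) = -4 - \left(\frac{1045}{1876} + \frac{N}{1876}\right) = - \frac{8549}{1876} - \frac{N}{1876}$)
$\frac{H{\left(Y \right)}}{T{\left(\left(662 - 728\right) - 876,1731 \right)}} = \frac{- \frac{8549}{1876} - \frac{717}{3752}}{\left(6 + \left(\left(662 - 728\right) - 876\right)\right)^{2}} = \frac{- \frac{8549}{1876} - \frac{717}{3752}}{\left(6 - 942\right)^{2}} = - \frac{2545}{536 \left(6 - 942\right)^{2}} = - \frac{2545}{536 \left(-936\right)^{2}} = - \frac{2545}{536 \cdot 876096} = \left(- \frac{2545}{536}\right) \frac{1}{876096} = - \frac{2545}{469587456}$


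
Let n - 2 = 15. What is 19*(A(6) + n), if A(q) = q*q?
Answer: 1007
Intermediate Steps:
n = 17 (n = 2 + 15 = 17)
A(q) = q²
19*(A(6) + n) = 19*(6² + 17) = 19*(36 + 17) = 19*53 = 1007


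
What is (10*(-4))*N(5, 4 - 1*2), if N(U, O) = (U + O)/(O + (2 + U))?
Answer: -280/9 ≈ -31.111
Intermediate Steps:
N(U, O) = (O + U)/(2 + O + U)
(10*(-4))*N(5, 4 - 1*2) = (10*(-4))*(((4 - 1*2) + 5)/(2 + (4 - 1*2) + 5)) = -40*((4 - 2) + 5)/(2 + (4 - 2) + 5) = -40*(2 + 5)/(2 + 2 + 5) = -40*7/9 = -280/9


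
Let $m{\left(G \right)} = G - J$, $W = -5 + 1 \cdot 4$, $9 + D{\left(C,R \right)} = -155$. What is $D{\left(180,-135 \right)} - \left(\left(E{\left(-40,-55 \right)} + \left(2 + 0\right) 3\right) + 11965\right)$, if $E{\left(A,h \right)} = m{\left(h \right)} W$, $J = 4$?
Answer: $-12194$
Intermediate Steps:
$D{\left(C,R \right)} = -164$ ($D{\left(C,R \right)} = -9 - 155 = -164$)
$W = -1$ ($W = -5 + 4 = -1$)
$m{\left(G \right)} = -4 + G$ ($m{\left(G \right)} = G - 4 = -4 + G$)
$E{\left(A,h \right)} = 4 - h$ ($E{\left(A,h \right)} = \left(-4 + h\right) \left(-1\right) = 4 - h$)
$D{\left(180,-135 \right)} - \left(\left(E{\left(-40,-55 \right)} + \left(2 + 0\right) 3\right) + 11965\right) = -164 - \left(\left(\left(4 - -55\right) + \left(2 + 0\right) 3\right) + 11965\right) = -164 - \left(\left(\left(4 + 55\right) + 2 \cdot 3\right) + 11965\right) = -164 - \left(\left(59 + 6\right) + 11965\right) = -164 - \left(65 + 11965\right) = -164 - 12030 = -12194$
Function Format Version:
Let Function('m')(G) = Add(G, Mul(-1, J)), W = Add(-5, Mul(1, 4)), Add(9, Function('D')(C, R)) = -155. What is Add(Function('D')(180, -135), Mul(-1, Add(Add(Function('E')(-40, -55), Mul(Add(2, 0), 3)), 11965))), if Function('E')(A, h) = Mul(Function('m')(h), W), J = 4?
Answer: -12194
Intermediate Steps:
Function('D')(C, R) = -164 (Function('D')(C, R) = Add(-9, -155) = -164)
W = -1 (W = Add(-5, 4) = -1)
Function('m')(G) = Add(-4, G) (Function('m')(G) = Add(G, Mul(-1, 4)) = Add(G, -4) = Add(-4, G))
Function('E')(A, h) = Add(4, Mul(-1, h)) (Function('E')(A, h) = Mul(Add(-4, h), -1) = Add(4, Mul(-1, h)))
Add(Function('D')(180, -135), Mul(-1, Add(Add(Function('E')(-40, -55), Mul(Add(2, 0), 3)), 11965))) = Add(-164, Mul(-1, Add(Add(Add(4, Mul(-1, -55)), Mul(Add(2, 0), 3)), 11965))) = Add(-164, Mul(-1, Add(Add(Add(4, 55), Mul(2, 3)), 11965))) = Add(-164, Mul(-1, Add(Add(59, 6), 11965))) = Add(-164, Mul(-1, Add(65, 11965))) = Add(-164, Mul(-1, 12030)) = Add(-164, -12030) = -12194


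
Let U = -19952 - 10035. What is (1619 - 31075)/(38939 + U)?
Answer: -3682/1119 ≈ -3.2904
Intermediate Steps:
U = -29987
(1619 - 31075)/(38939 + U) = (1619 - 31075)/(38939 - 29987) = -29456/8952 = -29456*1/8952 = -3682/1119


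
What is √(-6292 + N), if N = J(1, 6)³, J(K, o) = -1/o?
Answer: I*√8154438/36 ≈ 79.322*I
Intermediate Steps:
N = -1/216 (N = (-1/6)³ = (-1*⅙)³ = (-⅙)³ = -1/216 ≈ -0.0046296)
√(-6292 + N) = √(-6292 - 1/216) = √(-1359073/216) = I*√8154438/36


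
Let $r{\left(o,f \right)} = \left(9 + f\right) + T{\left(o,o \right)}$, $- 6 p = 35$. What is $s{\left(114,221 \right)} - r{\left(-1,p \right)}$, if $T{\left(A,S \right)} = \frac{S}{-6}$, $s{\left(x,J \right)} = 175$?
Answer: $\frac{515}{3} \approx 171.67$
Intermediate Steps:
$p = - \frac{35}{6}$ ($p = \left(- \frac{1}{6}\right) 35 = - \frac{35}{6} \approx -5.8333$)
$T{\left(A,S \right)} = - \frac{S}{6}$ ($T{\left(A,S \right)} = S \left(- \frac{1}{6}\right) = - \frac{S}{6}$)
$r{\left(o,f \right)} = 9 + f - \frac{o}{6}$ ($r{\left(o,f \right)} = \left(9 + f\right) - \frac{o}{6} = 9 + f - \frac{o}{6}$)
$s{\left(114,221 \right)} - r{\left(-1,p \right)} = 175 - \left(9 - \frac{35}{6} - - \frac{1}{6}\right) = 175 - \left(9 - \frac{35}{6} + \frac{1}{6}\right) = 175 - \frac{10}{3} = \frac{515}{3}$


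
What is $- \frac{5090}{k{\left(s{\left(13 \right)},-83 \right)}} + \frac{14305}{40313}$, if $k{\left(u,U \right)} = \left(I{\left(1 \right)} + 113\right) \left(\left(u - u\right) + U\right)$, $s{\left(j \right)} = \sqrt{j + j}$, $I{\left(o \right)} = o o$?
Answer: $\frac{170273540}{190720803} \approx 0.89279$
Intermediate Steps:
$I{\left(o \right)} = o^{2}$
$s{\left(j \right)} = \sqrt{2} \sqrt{j}$ ($s{\left(j \right)} = \sqrt{2 j} = \sqrt{2} \sqrt{j}$)
$k{\left(u,U \right)} = 114 U$ ($k{\left(u,U \right)} = \left(1^{2} + 113\right) \left(\left(u - u\right) + U\right) = \left(1 + 113\right) \left(0 + U\right) = 114 U$)
$- \frac{5090}{k{\left(s{\left(13 \right)},-83 \right)}} + \frac{14305}{40313} = - \frac{5090}{114 \left(-83\right)} + \frac{14305}{40313} = - \frac{5090}{-9462} + 14305 \cdot \frac{1}{40313} = \left(-5090\right) \left(- \frac{1}{9462}\right) + \frac{14305}{40313} = \frac{2545}{4731} + \frac{14305}{40313} = \frac{170273540}{190720803}$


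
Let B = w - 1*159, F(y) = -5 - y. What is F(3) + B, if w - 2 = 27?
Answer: -138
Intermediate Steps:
w = 29 (w = 2 + 27 = 29)
B = -130 (B = 29 - 1*159 = 29 - 159 = -130)
F(3) + B = (-5 - 1*3) - 130 = (-5 - 3) - 130 = -8 - 130 = -138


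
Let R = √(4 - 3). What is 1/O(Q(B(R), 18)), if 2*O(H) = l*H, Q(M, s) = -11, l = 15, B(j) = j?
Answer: -2/165 ≈ -0.012121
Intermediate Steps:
R = 1 (R = √1 = 1)
O(H) = 15*H/2 (O(H) = (15*H)/2 = 15*H/2)
1/O(Q(B(R), 18)) = 1/((15/2)*(-11)) = 1/(-165/2) = -2/165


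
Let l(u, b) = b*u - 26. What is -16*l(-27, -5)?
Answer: -1744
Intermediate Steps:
l(u, b) = -26 + b*u
-16*l(-27, -5) = -16*(-26 - 5*(-27)) = -16*(-26 + 135) = -16*109 = -1744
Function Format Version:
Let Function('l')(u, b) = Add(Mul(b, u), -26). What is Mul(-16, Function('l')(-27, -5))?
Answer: -1744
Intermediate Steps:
Function('l')(u, b) = Add(-26, Mul(b, u))
Mul(-16, Function('l')(-27, -5)) = Mul(-16, Add(-26, Mul(-5, -27))) = Mul(-16, Add(-26, 135)) = Mul(-16, 109) = -1744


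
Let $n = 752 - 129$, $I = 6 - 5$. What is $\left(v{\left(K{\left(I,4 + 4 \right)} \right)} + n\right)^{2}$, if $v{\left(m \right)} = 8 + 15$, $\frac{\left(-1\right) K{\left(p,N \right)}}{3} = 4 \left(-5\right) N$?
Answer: $417316$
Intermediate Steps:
$I = 1$
$K{\left(p,N \right)} = 60 N$ ($K{\left(p,N \right)} = - 3 \cdot 4 \left(-5\right) N = - 3 \left(- 20 N\right) = 60 N$)
$v{\left(m \right)} = 23$
$n = 623$ ($n = 752 - 129 = 623$)
$\left(v{\left(K{\left(I,4 + 4 \right)} \right)} + n\right)^{2} = \left(23 + 623\right)^{2} = 646^{2} = 417316$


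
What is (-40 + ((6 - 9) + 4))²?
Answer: 1521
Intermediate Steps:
(-40 + ((6 - 9) + 4))² = (-40 + (-3 + 4))² = (-40 + 1)² = (-39)² = 1521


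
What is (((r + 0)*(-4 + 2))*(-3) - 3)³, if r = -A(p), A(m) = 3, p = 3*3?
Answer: -9261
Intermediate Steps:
p = 9
r = -3 (r = -1*3 = -3)
(((r + 0)*(-4 + 2))*(-3) - 3)³ = (((-3 + 0)*(-4 + 2))*(-3) - 3)³ = (-3*(-2)*(-3) - 3)³ = (6*(-3) - 3)³ = (-18 - 3)³ = (-21)³ = -9261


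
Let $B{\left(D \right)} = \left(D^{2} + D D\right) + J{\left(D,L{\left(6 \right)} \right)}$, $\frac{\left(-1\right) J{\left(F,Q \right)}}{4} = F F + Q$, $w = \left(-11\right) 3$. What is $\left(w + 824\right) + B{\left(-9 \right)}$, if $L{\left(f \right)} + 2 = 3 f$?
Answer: $565$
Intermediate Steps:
$w = -33$
$L{\left(f \right)} = -2 + 3 f$
$J{\left(F,Q \right)} = - 4 Q - 4 F^{2}$ ($J{\left(F,Q \right)} = - 4 \left(F F + Q\right) = - 4 \left(F^{2} + Q\right) = - 4 \left(Q + F^{2}\right) = - 4 Q - 4 F^{2}$)
$B{\left(D \right)} = -64 - 2 D^{2}$ ($B{\left(D \right)} = \left(D^{2} + D D\right) - \left(4 D^{2} + 4 \left(-2 + 3 \cdot 6\right)\right) = \left(D^{2} + D^{2}\right) - \left(4 D^{2} + 4 \left(-2 + 18\right)\right) = 2 D^{2} - \left(64 + 4 D^{2}\right) = -64 - 2 D^{2}$)
$\left(w + 824\right) + B{\left(-9 \right)} = \left(-33 + 824\right) - \left(64 + 2 \left(-9\right)^{2}\right) = 791 - 226 = 565$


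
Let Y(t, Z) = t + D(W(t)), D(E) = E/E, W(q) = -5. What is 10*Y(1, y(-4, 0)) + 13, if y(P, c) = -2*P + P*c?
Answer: 33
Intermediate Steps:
D(E) = 1
Y(t, Z) = 1 + t (Y(t, Z) = t + 1 = 1 + t)
10*Y(1, y(-4, 0)) + 13 = 10*(1 + 1) + 13 = 10*2 + 13 = 20 + 13 = 33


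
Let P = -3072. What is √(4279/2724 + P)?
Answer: I*√5695781169/1362 ≈ 55.411*I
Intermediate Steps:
√(4279/2724 + P) = √(4279/2724 - 3072) = √(-8363849/2724) = I*√5695781169/1362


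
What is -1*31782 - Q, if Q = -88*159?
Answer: -17790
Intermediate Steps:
Q = -13992
-1*31782 - Q = -1*31782 - 1*(-13992) = -31782 + 13992 = -17790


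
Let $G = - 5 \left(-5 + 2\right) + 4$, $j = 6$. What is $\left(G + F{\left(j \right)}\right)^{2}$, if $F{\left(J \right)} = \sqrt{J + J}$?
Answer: $373 + 76 \sqrt{3} \approx 504.64$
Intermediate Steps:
$F{\left(J \right)} = \sqrt{2} \sqrt{J}$ ($F{\left(J \right)} = \sqrt{2 J} = \sqrt{2} \sqrt{J}$)
$G = 19$ ($G = \left(-5\right) \left(-3\right) + 4 = 15 + 4 = 19$)
$\left(G + F{\left(j \right)}\right)^{2} = \left(19 + \sqrt{2} \sqrt{6}\right)^{2} = \left(19 + 2 \sqrt{3}\right)^{2}$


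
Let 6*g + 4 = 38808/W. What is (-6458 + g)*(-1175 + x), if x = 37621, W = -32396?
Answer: -817072851350/3471 ≈ -2.3540e+8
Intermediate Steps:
g = -3007/3471 (g = -2/3 + (38808/(-32396))/6 = -2/3 + (38808*(-1/32396))/6 = -2/3 + (1/6)*(-1386/1157) = -2/3 - 231/1157 = -3007/3471 ≈ -0.86632)
(-6458 + g)*(-1175 + x) = (-6458 - 3007/3471)*(-1175 + 37621) = -22418725/3471*36446 = -817072851350/3471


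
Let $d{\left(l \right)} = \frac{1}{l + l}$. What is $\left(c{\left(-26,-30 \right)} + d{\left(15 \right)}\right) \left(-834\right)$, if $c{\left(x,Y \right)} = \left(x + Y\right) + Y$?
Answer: $\frac{358481}{5} \approx 71696.0$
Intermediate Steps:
$d{\left(l \right)} = \frac{1}{2 l}$
$c{\left(x,Y \right)} = x + 2 Y$ ($c{\left(x,Y \right)} = \left(Y + x\right) + Y = x + 2 Y$)
$\left(c{\left(-26,-30 \right)} + d{\left(15 \right)}\right) \left(-834\right) = \left(\left(-26 + 2 \left(-30\right)\right) + \frac{1}{2 \cdot 15}\right) \left(-834\right) = \left(\left(-26 - 60\right) + \frac{1}{2} \cdot \frac{1}{15}\right) \left(-834\right) = \left(-86 + \frac{1}{30}\right) \left(-834\right) = \left(- \frac{2579}{30}\right) \left(-834\right) = \frac{358481}{5}$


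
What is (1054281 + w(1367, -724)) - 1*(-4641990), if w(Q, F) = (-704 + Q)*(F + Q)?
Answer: 6122580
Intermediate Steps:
(1054281 + w(1367, -724)) - 1*(-4641990) = (1054281 + (1367² - 704*(-724) - 704*1367 - 724*1367)) - 1*(-4641990) = (1054281 + (1868689 + 509696 - 962368 - 989708)) + 4641990 = (1054281 + 426309) + 4641990 = 1480590 + 4641990 = 6122580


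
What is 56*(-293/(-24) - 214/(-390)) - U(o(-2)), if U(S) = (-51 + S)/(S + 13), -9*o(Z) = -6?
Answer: 5741032/7995 ≈ 718.08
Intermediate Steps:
o(Z) = 2/3 (o(Z) = -1/9*(-6) = 2/3)
U(S) = (-51 + S)/(13 + S)
56*(-293/(-24) - 214/(-390)) - U(o(-2)) = 56*(-293/(-24) - 214/(-390)) - (-51 + 2/3)/(13 + 2/3) = 56*(-293*(-1/24) - 214*(-1/390)) - (-151)/(41/3*3) = 56*(293/24 + 107/195) - 3*(-151)/(41*3) = 56*(19901/1560) - 1*(-151/41) = 139307/195 + 151/41 = 5741032/7995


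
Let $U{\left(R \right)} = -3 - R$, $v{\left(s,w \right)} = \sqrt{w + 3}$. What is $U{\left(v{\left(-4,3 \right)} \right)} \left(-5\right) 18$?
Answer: $270 + 90 \sqrt{6} \approx 490.45$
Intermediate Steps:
$v{\left(s,w \right)} = \sqrt{3 + w}$
$U{\left(v{\left(-4,3 \right)} \right)} \left(-5\right) 18 = \left(-3 - \sqrt{3 + 3}\right) \left(-5\right) 18 = \left(-3 - \sqrt{6}\right) \left(-5\right) 18 = \left(15 + 5 \sqrt{6}\right) 18 = 270 + 90 \sqrt{6}$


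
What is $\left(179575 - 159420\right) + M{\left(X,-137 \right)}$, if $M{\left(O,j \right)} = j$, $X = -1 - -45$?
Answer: $20018$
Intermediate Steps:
$X = 44$ ($X = -1 + 45 = 44$)
$\left(179575 - 159420\right) + M{\left(X,-137 \right)} = \left(179575 - 159420\right) - 137 = 20155 - 137 = 20018$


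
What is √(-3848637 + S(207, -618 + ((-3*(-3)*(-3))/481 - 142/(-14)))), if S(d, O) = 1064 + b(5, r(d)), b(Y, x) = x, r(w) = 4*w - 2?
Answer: I*√3846747 ≈ 1961.3*I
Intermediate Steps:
r(w) = -2 + 4*w
S(d, O) = 1062 + 4*d (S(d, O) = 1064 + (-2 + 4*d) = 1062 + 4*d)
√(-3848637 + S(207, -618 + ((-3*(-3)*(-3))/481 - 142/(-14)))) = √(-3848637 + (1062 + 4*207)) = √(-3848637 + (1062 + 828)) = √(-3848637 + 1890) = √(-3846747) = I*√3846747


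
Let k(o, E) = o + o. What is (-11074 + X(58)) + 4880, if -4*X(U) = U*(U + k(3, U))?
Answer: -7122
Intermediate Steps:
k(o, E) = 2*o
X(U) = -U*(6 + U)/4 (X(U) = -U*(U + 2*3)/4 = -U*(U + 6)/4 = -U*(6 + U)/4)
(-11074 + X(58)) + 4880 = (-11074 - 1/4*58*(6 + 58)) + 4880 = (-11074 - 1/4*58*64) + 4880 = (-11074 - 928) + 4880 = -12002 + 4880 = -7122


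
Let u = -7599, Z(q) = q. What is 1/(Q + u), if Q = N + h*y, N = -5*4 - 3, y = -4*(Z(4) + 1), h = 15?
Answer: -1/7922 ≈ -0.00012623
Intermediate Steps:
y = -20 (y = -4*(4 + 1) = -4*5 = -20)
N = -23 (N = -20 - 3 = -23)
Q = -323 (Q = -23 + 15*(-20) = -23 - 300 = -323)
1/(Q + u) = 1/(-323 - 7599) = 1/(-7922) = -1/7922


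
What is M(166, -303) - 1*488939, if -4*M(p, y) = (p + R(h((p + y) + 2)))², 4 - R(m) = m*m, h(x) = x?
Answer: -327938781/4 ≈ -8.1985e+7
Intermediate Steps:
R(m) = 4 - m² (R(m) = 4 - m*m = 4 - m²)
M(p, y) = -(4 + p - (2 + p + y)²)²/4 (M(p, y) = -(p + (4 - ((p + y) + 2)²))²/4 = -(p + (4 - (2 + p + y)²))²/4 = -(4 + p - (2 + p + y)²)²/4)
M(166, -303) - 1*488939 = -(4 + 166 - (2 + 166 - 303)²)²/4 - 1*488939 = -(4 + 166 - 1*(-135)²)²/4 - 488939 = -(4 + 166 - 1*18225)²/4 - 488939 = -(4 + 166 - 18225)²/4 - 488939 = -¼*(-18055)² - 488939 = -¼*325983025 - 488939 = -325983025/4 - 488939 = -327938781/4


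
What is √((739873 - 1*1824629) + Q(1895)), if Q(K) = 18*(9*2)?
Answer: 4*I*√67777 ≈ 1041.4*I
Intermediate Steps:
Q(K) = 324 (Q(K) = 18*18 = 324)
√((739873 - 1*1824629) + Q(1895)) = √((739873 - 1*1824629) + 324) = √((739873 - 1824629) + 324) = √(-1084756 + 324) = √(-1084432) = 4*I*√67777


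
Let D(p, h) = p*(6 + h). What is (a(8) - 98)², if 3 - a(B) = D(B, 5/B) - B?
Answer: 19600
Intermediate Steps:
a(B) = 3 + B - B*(6 + 5/B) (a(B) = 3 - (B*(6 + 5/B) - B) = 3 - (-B + B*(6 + 5/B)) = 3 + (B - B*(6 + 5/B)) = 3 + B - B*(6 + 5/B))
(a(8) - 98)² = ((-2 - 5*8) - 98)² = ((-2 - 40) - 98)² = (-42 - 98)² = (-140)² = 19600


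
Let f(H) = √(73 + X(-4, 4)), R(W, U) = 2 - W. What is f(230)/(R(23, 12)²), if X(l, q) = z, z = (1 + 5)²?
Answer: √109/441 ≈ 0.023674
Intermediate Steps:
z = 36 (z = 6² = 36)
X(l, q) = 36
f(H) = √109 (f(H) = √(73 + 36) = √109)
f(230)/(R(23, 12)²) = √109/((2 - 1*23)²) = √109/((2 - 23)²) = √109/((-21)²) = √109/441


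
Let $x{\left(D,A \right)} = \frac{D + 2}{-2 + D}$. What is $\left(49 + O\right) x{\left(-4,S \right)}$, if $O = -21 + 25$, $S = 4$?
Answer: $\frac{53}{3} \approx 17.667$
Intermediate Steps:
$x{\left(D,A \right)} = \frac{2 + D}{-2 + D}$
$O = 4$
$\left(49 + O\right) x{\left(-4,S \right)} = \left(49 + 4\right) \frac{2 - 4}{-2 - 4} = 53 \frac{1}{-6} \left(-2\right) = 53 \left(\left(- \frac{1}{6}\right) \left(-2\right)\right) = 53 \cdot \frac{1}{3} = \frac{53}{3}$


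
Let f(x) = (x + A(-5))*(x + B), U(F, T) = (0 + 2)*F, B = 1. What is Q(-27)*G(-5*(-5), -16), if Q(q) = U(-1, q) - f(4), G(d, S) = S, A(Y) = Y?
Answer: -48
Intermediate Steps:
U(F, T) = 2*F
f(x) = (1 + x)*(-5 + x) (f(x) = (x - 5)*(x + 1) = (-5 + x)*(1 + x) = (1 + x)*(-5 + x))
Q(q) = 3 (Q(q) = 2*(-1) - (-5 + 4**2 - 4*4) = -2 - (-5 + 16 - 16) = -2 - 1*(-5) = -2 + 5 = 3)
Q(-27)*G(-5*(-5), -16) = 3*(-16) = -48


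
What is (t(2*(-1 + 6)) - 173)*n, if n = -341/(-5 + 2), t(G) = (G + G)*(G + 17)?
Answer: 125147/3 ≈ 41716.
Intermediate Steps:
t(G) = 2*G*(17 + G) (t(G) = (2*G)*(17 + G) = 2*G*(17 + G))
n = 341/3 (n = -341/(-3) = -1/3*(-341) = 341/3 ≈ 113.67)
(t(2*(-1 + 6)) - 173)*n = (2*(2*(-1 + 6))*(17 + 2*(-1 + 6)) - 173)*(341/3) = (2*(2*5)*(17 + 2*5) - 173)*(341/3) = (2*10*(17 + 10) - 173)*(341/3) = (2*10*27 - 173)*(341/3) = (540 - 173)*(341/3) = 367*(341/3) = 125147/3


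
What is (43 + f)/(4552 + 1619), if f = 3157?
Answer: 3200/6171 ≈ 0.51855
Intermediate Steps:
(43 + f)/(4552 + 1619) = (43 + 3157)/(4552 + 1619) = 3200/6171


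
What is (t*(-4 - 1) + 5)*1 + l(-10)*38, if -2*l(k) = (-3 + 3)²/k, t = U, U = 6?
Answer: -25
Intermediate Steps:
t = 6
l(k) = 0 (l(k) = -(-3 + 3)²/(2*k) = -0²/(2*k) = -0/k = -½*0 = 0)
(t*(-4 - 1) + 5)*1 + l(-10)*38 = (6*(-4 - 1) + 5)*1 + 0*38 = (6*(-5) + 5)*1 + 0 = (-30 + 5)*1 + 0 = -25*1 + 0 = -25 + 0 = -25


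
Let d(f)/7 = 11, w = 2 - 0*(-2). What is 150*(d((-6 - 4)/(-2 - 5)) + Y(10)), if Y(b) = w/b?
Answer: 11580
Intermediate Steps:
w = 2 (w = 2 - 1*0 = 2 + 0 = 2)
d(f) = 77 (d(f) = 7*11 = 77)
Y(b) = 2/b
150*(d((-6 - 4)/(-2 - 5)) + Y(10)) = 150*(77 + 2/10) = 150*(77 + 2*(⅒)) = 150*(77 + ⅕) = 150*(386/5) = 11580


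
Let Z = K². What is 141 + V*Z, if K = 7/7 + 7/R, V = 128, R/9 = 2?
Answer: 31421/81 ≈ 387.91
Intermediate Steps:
R = 18 (R = 9*2 = 18)
K = 25/18 (K = 7/7 + 7/18 = 7*(⅐) + 7*(1/18) = 1 + 7/18 = 25/18 ≈ 1.3889)
Z = 625/324 (Z = (25/18)² = 625/324 ≈ 1.9290)
141 + V*Z = 141 + 128*(625/324) = 141 + 20000/81 = 31421/81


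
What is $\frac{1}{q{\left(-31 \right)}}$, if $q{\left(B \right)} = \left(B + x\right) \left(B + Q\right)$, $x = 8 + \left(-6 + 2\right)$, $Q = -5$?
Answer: $\frac{1}{972} \approx 0.0010288$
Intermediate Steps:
$x = 4$ ($x = 8 - 4 = 4$)
$q{\left(B \right)} = \left(-5 + B\right) \left(4 + B\right)$ ($q{\left(B \right)} = \left(B + 4\right) \left(B - 5\right) = \left(4 + B\right) \left(-5 + B\right) = \left(-5 + B\right) \left(4 + B\right)$)
$\frac{1}{q{\left(-31 \right)}} = \frac{1}{-20 + \left(-31\right)^{2} - -31} = \frac{1}{-20 + 961 + 31} = \frac{1}{972}$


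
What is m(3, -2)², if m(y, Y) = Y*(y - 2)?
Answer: 4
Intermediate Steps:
m(y, Y) = Y*(-2 + y)
m(3, -2)² = (-2*(-2 + 3))² = (-2*1)² = (-2)² = 4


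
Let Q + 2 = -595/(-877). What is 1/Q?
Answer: -877/1159 ≈ -0.75669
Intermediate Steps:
Q = -1159/877 (Q = -2 - 595/(-877) = -2 - 595*(-1/877) = -2 + 595/877 = -1159/877 ≈ -1.3216)
1/Q = 1/(-1159/877) = -877/1159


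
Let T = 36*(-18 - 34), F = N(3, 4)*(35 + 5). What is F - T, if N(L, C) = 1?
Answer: 1912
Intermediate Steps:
F = 40 (F = 1*(35 + 5) = 1*40 = 40)
T = -1872 (T = 36*(-52) = -1872)
F - T = 40 - 1*(-1872) = 40 + 1872 = 1912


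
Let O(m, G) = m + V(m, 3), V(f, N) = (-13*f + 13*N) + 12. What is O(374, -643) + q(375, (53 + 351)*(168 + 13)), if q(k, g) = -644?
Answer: -5081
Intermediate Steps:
V(f, N) = 12 - 13*f + 13*N
O(m, G) = 51 - 12*m (O(m, G) = m + (12 - 13*m + 13*3) = m + (12 - 13*m + 39) = m + (51 - 13*m) = 51 - 12*m)
O(374, -643) + q(375, (53 + 351)*(168 + 13)) = (51 - 12*374) - 644 = (51 - 4488) - 644 = -4437 - 644 = -5081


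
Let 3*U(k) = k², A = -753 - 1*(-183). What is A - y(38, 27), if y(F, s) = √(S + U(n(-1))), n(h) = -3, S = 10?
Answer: -570 - √13 ≈ -573.61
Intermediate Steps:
A = -570 (A = -753 + 183 = -570)
U(k) = k²/3
y(F, s) = √13 (y(F, s) = √(10 + (⅓)*(-3)²) = √(10 + (⅓)*9) = √(10 + 3) = √13)
A - y(38, 27) = -570 - √13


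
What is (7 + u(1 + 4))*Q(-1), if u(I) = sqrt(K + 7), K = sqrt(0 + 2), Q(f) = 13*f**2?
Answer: 91 + 13*sqrt(7 + sqrt(2)) ≈ 128.71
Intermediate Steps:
K = sqrt(2) ≈ 1.4142
u(I) = sqrt(7 + sqrt(2)) (u(I) = sqrt(sqrt(2) + 7) = sqrt(7 + sqrt(2)))
(7 + u(1 + 4))*Q(-1) = (7 + sqrt(7 + sqrt(2)))*(13*(-1)**2) = (7 + sqrt(7 + sqrt(2)))*(13*1) = (7 + sqrt(7 + sqrt(2)))*13 = 91 + 13*sqrt(7 + sqrt(2))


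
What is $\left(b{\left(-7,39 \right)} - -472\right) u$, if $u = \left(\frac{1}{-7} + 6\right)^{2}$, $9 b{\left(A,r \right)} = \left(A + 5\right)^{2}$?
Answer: $\frac{7147612}{441} \approx 16208.0$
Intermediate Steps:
$b{\left(A,r \right)} = \frac{\left(5 + A\right)^{2}}{9}$ ($b{\left(A,r \right)} = \frac{\left(A + 5\right)^{2}}{9} = \frac{\left(5 + A\right)^{2}}{9}$)
$u = \frac{1681}{49}$ ($u = \left(- \frac{1}{7} + 6\right)^{2} = \left(\frac{41}{7}\right)^{2} = \frac{1681}{49} \approx 34.306$)
$\left(b{\left(-7,39 \right)} - -472\right) u = \left(\frac{\left(5 - 7\right)^{2}}{9} - -472\right) \frac{1681}{49} = \left(\frac{\left(-2\right)^{2}}{9} + 472\right) \frac{1681}{49} = \left(\frac{1}{9} \cdot 4 + 472\right) \frac{1681}{49} = \left(\frac{4}{9} + 472\right) \frac{1681}{49} = \frac{4252}{9} \cdot \frac{1681}{49} = \frac{7147612}{441}$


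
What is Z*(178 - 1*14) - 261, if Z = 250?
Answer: 40739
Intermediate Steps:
Z*(178 - 1*14) - 261 = 250*(178 - 1*14) - 261 = 250*(178 - 14) - 261 = 250*164 - 261 = 41000 - 261 = 40739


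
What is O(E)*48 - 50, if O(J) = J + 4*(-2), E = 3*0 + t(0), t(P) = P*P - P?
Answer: -434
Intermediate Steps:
t(P) = P² - P
E = 0 (E = 3*0 + 0*(-1 + 0) = 0 + 0*(-1) = 0 + 0 = 0)
O(J) = -8 + J (O(J) = J - 8 = -8 + J)
O(E)*48 - 50 = (-8 + 0)*48 - 50 = -8*48 - 50 = -384 - 50 = -434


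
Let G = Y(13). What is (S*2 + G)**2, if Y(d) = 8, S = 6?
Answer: 400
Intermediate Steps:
G = 8
(S*2 + G)**2 = (6*2 + 8)**2 = (12 + 8)**2 = 20**2 = 400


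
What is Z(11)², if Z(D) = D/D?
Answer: 1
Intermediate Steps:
Z(D) = 1
Z(11)² = 1² = 1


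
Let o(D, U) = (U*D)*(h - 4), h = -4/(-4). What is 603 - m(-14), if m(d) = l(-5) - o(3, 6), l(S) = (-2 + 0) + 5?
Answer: 546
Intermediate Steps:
l(S) = 3 (l(S) = -2 + 5 = 3)
h = 1 (h = -4*(-¼) = 1)
o(D, U) = -3*D*U (o(D, U) = (U*D)*(1 - 4) = (D*U)*(-3) = -3*D*U)
m(d) = 57 (m(d) = 3 - (-3)*3*6 = 3 - 1*(-54) = 3 + 54 = 57)
603 - m(-14) = 603 - 1*57 = 603 - 57 = 546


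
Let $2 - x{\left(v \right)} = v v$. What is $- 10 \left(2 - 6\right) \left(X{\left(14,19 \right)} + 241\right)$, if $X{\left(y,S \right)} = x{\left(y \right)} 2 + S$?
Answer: $-5120$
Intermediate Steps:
$x{\left(v \right)} = 2 - v^{2}$ ($x{\left(v \right)} = 2 - v v = 2 - v^{2}$)
$X{\left(y,S \right)} = 4 + S - 2 y^{2}$ ($X{\left(y,S \right)} = \left(2 - y^{2}\right) 2 + S = \left(4 - 2 y^{2}\right) + S = 4 + S - 2 y^{2}$)
$- 10 \left(2 - 6\right) \left(X{\left(14,19 \right)} + 241\right) = - 10 \left(2 - 6\right) \left(\left(4 + 19 - 2 \cdot 14^{2}\right) + 241\right) = \left(-10\right) \left(-4\right) \left(\left(4 + 19 - 392\right) + 241\right) = 40 \left(\left(4 + 19 - 392\right) + 241\right) = 40 \left(-369 + 241\right) = 40 \left(-128\right) = -5120$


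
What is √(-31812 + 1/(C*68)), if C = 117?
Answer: I*√55934275891/1326 ≈ 178.36*I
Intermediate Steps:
√(-31812 + 1/(C*68)) = √(-31812 + 1/(117*68)) = √(-31812 + 1/7956) = √(-253096271/7956) = I*√55934275891/1326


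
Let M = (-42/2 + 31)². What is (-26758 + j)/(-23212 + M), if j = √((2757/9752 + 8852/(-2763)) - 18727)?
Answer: 13379/11556 - I*√377730976257925490/103791277152 ≈ 1.1578 - 0.0059215*I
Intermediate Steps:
M = 100 (M = (-42*½ + 31)² = (-21 + 31)² = 10² = 100)
j = I*√377730976257925490/4490796 (j = √((2757*(1/9752) + 8852*(-1/2763)) - 18727) = √((2757/9752 - 8852/2763) - 18727) = √(-78707113/26944776 - 18727) = √(-504673527265/26944776) = I*√377730976257925490/4490796 ≈ 136.86*I)
(-26758 + j)/(-23212 + M) = (-26758 + I*√377730976257925490/4490796)/(-23212 + 100) = (-26758 + I*√377730976257925490/4490796)/(-23112) = (-26758 + I*√377730976257925490/4490796)*(-1/23112) = 13379/11556 - I*√377730976257925490/103791277152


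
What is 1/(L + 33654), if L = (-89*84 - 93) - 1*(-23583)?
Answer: 1/49668 ≈ 2.0134e-5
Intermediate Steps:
L = 16014 (L = (-7476 - 93) + 23583 = -7569 + 23583 = 16014)
1/(L + 33654) = 1/(16014 + 33654) = 1/49668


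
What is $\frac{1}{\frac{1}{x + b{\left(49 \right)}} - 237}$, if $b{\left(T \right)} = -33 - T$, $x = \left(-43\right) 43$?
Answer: $- \frac{1931}{457648} \approx -0.0042194$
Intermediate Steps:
$x = -1849$
$\frac{1}{\frac{1}{x + b{\left(49 \right)}} - 237} = \frac{1}{\frac{1}{-1849 - 82} - 237} = \frac{1}{\frac{1}{-1931} - 237} = \frac{1}{- \frac{1}{1931} - 237} = \frac{1}{- \frac{457648}{1931}} = - \frac{1931}{457648}$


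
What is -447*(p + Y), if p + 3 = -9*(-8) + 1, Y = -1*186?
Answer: 51852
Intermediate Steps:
Y = -186
p = 70 (p = -3 + (-9*(-8) + 1) = -3 + (72 + 1) = -3 + 73 = 70)
-447*(p + Y) = -447*(70 - 186) = -447*(-116) = 51852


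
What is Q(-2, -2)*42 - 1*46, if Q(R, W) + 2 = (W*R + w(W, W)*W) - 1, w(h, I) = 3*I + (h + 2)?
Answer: 500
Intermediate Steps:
w(h, I) = 2 + h + 3*I (w(h, I) = 3*I + (2 + h) = 2 + h + 3*I)
Q(R, W) = -3 + R*W + W*(2 + 4*W) (Q(R, W) = -2 + ((W*R + (2 + W + 3*W)*W) - 1) = -2 + ((R*W + (2 + 4*W)*W) - 1) = -2 + ((R*W + W*(2 + 4*W)) - 1) = -2 + (-1 + R*W + W*(2 + 4*W)) = -3 + R*W + W*(2 + 4*W))
Q(-2, -2)*42 - 1*46 = (-3 - 2*(-2) + 2*(-2)*(1 + 2*(-2)))*42 - 1*46 = (-3 + 4 + 2*(-2)*(1 - 4))*42 - 46 = (-3 + 4 + 2*(-2)*(-3))*42 - 46 = (-3 + 4 + 12)*42 - 46 = 13*42 - 46 = 546 - 46 = 500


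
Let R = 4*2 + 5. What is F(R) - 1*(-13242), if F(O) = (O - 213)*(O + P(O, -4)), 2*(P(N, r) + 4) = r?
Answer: 11842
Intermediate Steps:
P(N, r) = -4 + r/2
R = 13 (R = 8 + 5 = 13)
F(O) = (-213 + O)*(-6 + O) (F(O) = (O - 213)*(O + (-4 + (1/2)*(-4))) = (-213 + O)*(O + (-4 - 2)) = (-213 + O)*(O - 6) = (-213 + O)*(-6 + O))
F(R) - 1*(-13242) = (1278 + 13**2 - 219*13) - 1*(-13242) = (1278 + 169 - 2847) + 13242 = -1400 + 13242 = 11842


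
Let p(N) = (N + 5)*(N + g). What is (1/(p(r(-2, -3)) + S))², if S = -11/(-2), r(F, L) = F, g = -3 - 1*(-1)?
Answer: 4/169 ≈ 0.023669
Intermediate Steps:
g = -2 (g = -3 + 1 = -2)
p(N) = (-2 + N)*(5 + N) (p(N) = (N + 5)*(N - 2) = (5 + N)*(-2 + N) = (-2 + N)*(5 + N))
S = 11/2 (S = -11*(-½) = 11/2 ≈ 5.5000)
(1/(p(r(-2, -3)) + S))² = (1/((-10 + (-2)² + 3*(-2)) + 11/2))² = (1/((-10 + 4 - 6) + 11/2))² = (1/(-12 + 11/2))² = (1/(-13/2))² = (-2/13)² = 4/169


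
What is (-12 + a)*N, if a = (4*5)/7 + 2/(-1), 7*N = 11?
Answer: -858/49 ≈ -17.510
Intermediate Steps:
N = 11/7 (N = (⅐)*11 = 11/7 ≈ 1.5714)
a = 6/7 (a = 20*(⅐) + 2*(-1) = 20/7 - 2 = 6/7 ≈ 0.85714)
(-12 + a)*N = (-12 + 6/7)*(11/7) = -78/7*11/7 = -858/49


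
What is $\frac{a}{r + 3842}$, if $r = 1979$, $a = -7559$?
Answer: $- \frac{7559}{5821} \approx -1.2986$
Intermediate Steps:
$\frac{a}{r + 3842} = - \frac{7559}{1979 + 3842} = - \frac{7559}{5821}$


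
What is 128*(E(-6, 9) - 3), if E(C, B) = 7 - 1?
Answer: 384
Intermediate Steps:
E(C, B) = 6
128*(E(-6, 9) - 3) = 128*(6 - 3) = 128*3 = 384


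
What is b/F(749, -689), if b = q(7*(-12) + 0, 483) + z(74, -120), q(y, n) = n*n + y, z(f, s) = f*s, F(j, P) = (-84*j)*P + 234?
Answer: 74775/14449786 ≈ 0.0051748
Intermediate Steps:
F(j, P) = 234 - 84*P*j (F(j, P) = -84*P*j + 234 = 234 - 84*P*j)
q(y, n) = y + n² (q(y, n) = n² + y = y + n²)
b = 224325 (b = ((7*(-12) + 0) + 483²) + 74*(-120) = ((-84 + 0) + 233289) - 8880 = (-84 + 233289) - 8880 = 233205 - 8880 = 224325)
b/F(749, -689) = 224325/(234 - 84*(-689)*749) = 224325/(234 + 43349124) = 224325/43349358 = 224325*(1/43349358) = 74775/14449786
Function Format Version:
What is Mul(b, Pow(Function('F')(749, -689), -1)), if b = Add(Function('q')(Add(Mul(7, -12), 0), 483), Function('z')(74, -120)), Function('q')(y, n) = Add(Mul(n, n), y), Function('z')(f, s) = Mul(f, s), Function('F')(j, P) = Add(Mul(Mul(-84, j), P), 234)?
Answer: Rational(74775, 14449786) ≈ 0.0051748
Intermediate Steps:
Function('F')(j, P) = Add(234, Mul(-84, P, j)) (Function('F')(j, P) = Add(Mul(-84, P, j), 234) = Add(234, Mul(-84, P, j)))
Function('q')(y, n) = Add(y, Pow(n, 2)) (Function('q')(y, n) = Add(Pow(n, 2), y) = Add(y, Pow(n, 2)))
b = 224325 (b = Add(Add(Add(Mul(7, -12), 0), Pow(483, 2)), Mul(74, -120)) = Add(Add(Add(-84, 0), 233289), -8880) = Add(Add(-84, 233289), -8880) = Add(233205, -8880) = 224325)
Mul(b, Pow(Function('F')(749, -689), -1)) = Mul(224325, Pow(Add(234, Mul(-84, -689, 749)), -1)) = Mul(224325, Pow(Add(234, 43349124), -1)) = Mul(224325, Pow(43349358, -1)) = Mul(224325, Rational(1, 43349358)) = Rational(74775, 14449786)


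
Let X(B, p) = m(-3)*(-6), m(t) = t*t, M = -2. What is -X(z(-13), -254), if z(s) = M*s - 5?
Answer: 54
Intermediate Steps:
m(t) = t²
z(s) = -5 - 2*s (z(s) = -2*s - 5 = -5 - 2*s)
X(B, p) = -54 (X(B, p) = (-3)²*(-6) = 9*(-6) = -54)
-X(z(-13), -254) = -1*(-54) = 54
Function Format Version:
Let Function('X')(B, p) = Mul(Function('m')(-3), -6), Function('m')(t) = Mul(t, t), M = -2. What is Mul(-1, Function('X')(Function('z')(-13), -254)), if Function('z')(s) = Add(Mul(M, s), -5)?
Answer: 54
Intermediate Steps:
Function('m')(t) = Pow(t, 2)
Function('z')(s) = Add(-5, Mul(-2, s)) (Function('z')(s) = Add(Mul(-2, s), -5) = Add(-5, Mul(-2, s)))
Function('X')(B, p) = -54 (Function('X')(B, p) = Mul(Pow(-3, 2), -6) = Mul(9, -6) = -54)
Mul(-1, Function('X')(Function('z')(-13), -254)) = Mul(-1, -54) = 54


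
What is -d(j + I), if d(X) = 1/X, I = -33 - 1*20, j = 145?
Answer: -1/92 ≈ -0.010870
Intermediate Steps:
I = -53 (I = -33 - 20 = -53)
-d(j + I) = -1/(145 - 53) = -1/92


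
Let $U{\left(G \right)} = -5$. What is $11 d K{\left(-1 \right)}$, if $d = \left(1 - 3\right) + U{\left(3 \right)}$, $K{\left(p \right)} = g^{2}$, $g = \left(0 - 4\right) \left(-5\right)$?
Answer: $-30800$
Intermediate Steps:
$g = 20$ ($g = \left(-4\right) \left(-5\right) = 20$)
$K{\left(p \right)} = 400$ ($K{\left(p \right)} = 20^{2} = 400$)
$d = -7$ ($d = \left(1 - 3\right) - 5 = -2 - 5 = -7$)
$11 d K{\left(-1 \right)} = 11 \left(-7\right) 400 = \left(-77\right) 400 = -30800$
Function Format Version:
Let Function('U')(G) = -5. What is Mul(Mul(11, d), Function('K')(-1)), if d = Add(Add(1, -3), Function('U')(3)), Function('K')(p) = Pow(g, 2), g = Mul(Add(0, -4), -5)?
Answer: -30800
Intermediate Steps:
g = 20 (g = Mul(-4, -5) = 20)
Function('K')(p) = 400 (Function('K')(p) = Pow(20, 2) = 400)
d = -7 (d = Add(Add(1, -3), -5) = Add(-2, -5) = -7)
Mul(Mul(11, d), Function('K')(-1)) = Mul(Mul(11, -7), 400) = Mul(-77, 400) = -30800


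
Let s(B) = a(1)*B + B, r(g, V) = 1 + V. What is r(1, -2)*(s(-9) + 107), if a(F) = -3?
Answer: -125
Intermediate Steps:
s(B) = -2*B (s(B) = -3*B + B = -2*B)
r(1, -2)*(s(-9) + 107) = (1 - 2)*(-2*(-9) + 107) = -(18 + 107) = -1*125 = -125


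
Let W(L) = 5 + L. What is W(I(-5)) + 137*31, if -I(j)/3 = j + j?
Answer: 4282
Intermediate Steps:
I(j) = -6*j (I(j) = -3*(j + j) = -6*j)
W(I(-5)) + 137*31 = (5 - 6*(-5)) + 137*31 = (5 + 30) + 4247 = 35 + 4247 = 4282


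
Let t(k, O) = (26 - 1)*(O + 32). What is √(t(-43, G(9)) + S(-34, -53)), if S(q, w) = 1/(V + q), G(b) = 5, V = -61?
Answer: √8348030/95 ≈ 30.414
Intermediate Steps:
t(k, O) = 800 + 25*O (t(k, O) = 25*(32 + O) = 800 + 25*O)
S(q, w) = 1/(-61 + q)
√(t(-43, G(9)) + S(-34, -53)) = √((800 + 25*5) + 1/(-61 - 34)) = √((800 + 125) + 1/(-95)) = √(925 - 1/95) = √(87874/95) = √8348030/95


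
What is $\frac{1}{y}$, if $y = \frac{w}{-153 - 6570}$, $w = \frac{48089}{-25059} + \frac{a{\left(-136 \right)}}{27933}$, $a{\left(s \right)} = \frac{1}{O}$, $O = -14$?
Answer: $\frac{7320318125526}{2089533953} \approx 3503.3$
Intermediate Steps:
$a{\left(s \right)} = - \frac{1}{14}$ ($a{\left(s \right)} = \frac{1}{-14} = - \frac{1}{14}$)
$w = - \frac{2089533953}{1088846962}$ ($w = \frac{48089}{-25059} - \frac{1}{14 \cdot 27933} = 48089 \left(- \frac{1}{25059}\right) - \frac{1}{391062} = - \frac{48089}{25059} - \frac{1}{391062} = - \frac{2089533953}{1088846962} \approx -1.919$)
$y = \frac{2089533953}{7320318125526}$ ($y = - \frac{2089533953}{1088846962 \left(-153 - 6570\right)} = - \frac{2089533953}{1088846962 \left(-6723\right)} = \left(- \frac{2089533953}{1088846962}\right) \left(- \frac{1}{6723}\right) = \frac{2089533953}{7320318125526} \approx 0.00028544$)
$\frac{1}{y} = \frac{1}{\frac{2089533953}{7320318125526}} = \frac{7320318125526}{2089533953}$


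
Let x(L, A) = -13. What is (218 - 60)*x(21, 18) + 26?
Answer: -2028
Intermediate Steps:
(218 - 60)*x(21, 18) + 26 = (218 - 60)*(-13) + 26 = 158*(-13) + 26 = -2054 + 26 = -2028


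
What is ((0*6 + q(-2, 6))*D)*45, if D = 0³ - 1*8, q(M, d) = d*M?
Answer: 4320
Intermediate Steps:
q(M, d) = M*d
D = -8 (D = 0 - 8 = -8)
((0*6 + q(-2, 6))*D)*45 = ((0*6 - 2*6)*(-8))*45 = ((0 - 12)*(-8))*45 = -12*(-8)*45 = 96*45 = 4320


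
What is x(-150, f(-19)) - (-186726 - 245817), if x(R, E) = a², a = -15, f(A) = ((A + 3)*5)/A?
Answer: 432768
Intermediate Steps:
f(A) = (15 + 5*A)/A (f(A) = ((3 + A)*5)/A = (15 + 5*A)/A)
x(R, E) = 225 (x(R, E) = (-15)² = 225)
x(-150, f(-19)) - (-186726 - 245817) = 225 - (-186726 - 245817) = 225 - 1*(-432543) = 225 + 432543 = 432768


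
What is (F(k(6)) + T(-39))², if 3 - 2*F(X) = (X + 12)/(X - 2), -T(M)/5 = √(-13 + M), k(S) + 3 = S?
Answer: -1264 + 120*I*√13 ≈ -1264.0 + 432.67*I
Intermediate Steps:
k(S) = -3 + S
T(M) = -5*√(-13 + M)
F(X) = 3/2 - (12 + X)/(2*(-2 + X)) (F(X) = 3/2 - (X + 12)/(2*(X - 2)) = 3/2 - (12 + X)/(2*(-2 + X)))
(F(k(6)) + T(-39))² = ((-9 + (-3 + 6))/(-2 + (-3 + 6)) - 5*√(-13 - 39))² = ((-9 + 3)/(-2 + 3) - 10*I*√13)² = (-6/1 - 10*I*√13)² = (1*(-6) - 10*I*√13)² = (-6 - 10*I*√13)²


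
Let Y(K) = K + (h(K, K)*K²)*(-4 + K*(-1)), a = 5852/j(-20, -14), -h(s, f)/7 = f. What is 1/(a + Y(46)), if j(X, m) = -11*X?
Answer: 5/170338363 ≈ 2.9353e-8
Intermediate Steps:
h(s, f) = -7*f
a = 133/5 (a = 5852/((-11*(-20))) = 5852/220 = 5852*(1/220) = 133/5 ≈ 26.600)
Y(K) = K - 7*K³*(-4 - K) (Y(K) = K + ((-7*K)*K²)*(-4 + K*(-1)) = K + (-7*K³)*(-4 - K) = K - 7*K³*(-4 - K))
1/(a + Y(46)) = 1/(133/5 + (46 + 7*46⁴ + 28*46³)) = 1/(133/5 + (46 + 7*4477456 + 28*97336)) = 1/(133/5 + (46 + 31342192 + 2725408)) = 1/(133/5 + 34067646) = 1/(170338363/5) = 5/170338363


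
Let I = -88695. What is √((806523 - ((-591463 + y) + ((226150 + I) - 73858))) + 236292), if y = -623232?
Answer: √2193913 ≈ 1481.2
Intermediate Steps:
√((806523 - ((-591463 + y) + ((226150 + I) - 73858))) + 236292) = √((806523 - ((-591463 - 623232) + ((226150 - 88695) - 73858))) + 236292) = √((806523 - (-1214695 + (137455 - 73858))) + 236292) = √((806523 - (-1214695 + 63597)) + 236292) = √((806523 - 1*(-1151098)) + 236292) = √((806523 + 1151098) + 236292) = √(1957621 + 236292) = √2193913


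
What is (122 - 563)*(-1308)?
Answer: 576828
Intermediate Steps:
(122 - 563)*(-1308) = -441*(-1308) = 576828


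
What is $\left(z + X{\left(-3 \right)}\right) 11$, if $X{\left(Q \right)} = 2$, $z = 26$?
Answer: $308$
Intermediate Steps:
$\left(z + X{\left(-3 \right)}\right) 11 = \left(26 + 2\right) 11 = 28 \cdot 11 = 308$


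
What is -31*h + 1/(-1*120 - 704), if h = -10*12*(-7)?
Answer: -21456961/824 ≈ -26040.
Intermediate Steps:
h = 840 (h = -120*(-7) = 840)
-31*h + 1/(-1*120 - 704) = -31*840 + 1/(-1*120 - 704) = -26040 + 1/(-120 - 704) = -26040 + 1/(-824) = -26040 - 1/824 = -21456961/824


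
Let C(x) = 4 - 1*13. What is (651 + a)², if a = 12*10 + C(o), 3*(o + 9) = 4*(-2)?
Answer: 580644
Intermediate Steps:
o = -35/3 (o = -9 + (4*(-2))/3 = -9 + (⅓)*(-8) = -9 - 8/3 = -35/3 ≈ -11.667)
C(x) = -9 (C(x) = 4 - 13 = -9)
a = 111 (a = 12*10 - 9 = 120 - 9 = 111)
(651 + a)² = (651 + 111)² = 762² = 580644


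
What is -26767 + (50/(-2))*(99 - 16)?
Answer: -28842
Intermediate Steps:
-26767 + (50/(-2))*(99 - 16) = -26767 + (50*(-½))*83 = -26767 - 25*83 = -26767 - 2075 = -28842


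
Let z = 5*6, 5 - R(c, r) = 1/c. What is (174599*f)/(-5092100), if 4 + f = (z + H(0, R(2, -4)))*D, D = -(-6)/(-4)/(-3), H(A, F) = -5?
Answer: -2968183/10184200 ≈ -0.29145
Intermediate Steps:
R(c, r) = 5 - 1/c
z = 30
D = ½ (D = -(-6)*(-1)/4*(-⅓) = -3*½*(-⅓) = -3/2*(-⅓) = ½ ≈ 0.50000)
f = 17/2 (f = -4 + (30 - 5)*(½) = -4 + 25*(½) = -4 + 25/2 = 17/2 ≈ 8.5000)
(174599*f)/(-5092100) = (174599*(17/2))/(-5092100) = (2968183/2)*(-1/5092100) = -2968183/10184200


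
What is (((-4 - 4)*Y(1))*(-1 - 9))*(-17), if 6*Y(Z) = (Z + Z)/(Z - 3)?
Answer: 680/3 ≈ 226.67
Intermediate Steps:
Y(Z) = Z/(3*(-3 + Z)) (Y(Z) = ((Z + Z)/(Z - 3))/6 = ((2*Z)/(-3 + Z))/6 = (2*Z/(-3 + Z))/6 = Z/(3*(-3 + Z)))
(((-4 - 4)*Y(1))*(-1 - 9))*(-17) = (((-4 - 4)*((1/3)*1/(-3 + 1)))*(-1 - 9))*(-17) = (-8/(3*(-2))*(-10))*(-17) = (-8*(-1)/(3*2)*(-10))*(-17) = (-8*(-1/6)*(-10))*(-17) = ((4/3)*(-10))*(-17) = -40/3*(-17) = 680/3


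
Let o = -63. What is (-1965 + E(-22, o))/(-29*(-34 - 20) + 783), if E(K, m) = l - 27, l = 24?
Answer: -656/783 ≈ -0.83780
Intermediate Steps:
E(K, m) = -3 (E(K, m) = 24 - 27 = -3)
(-1965 + E(-22, o))/(-29*(-34 - 20) + 783) = (-1965 - 3)/(-29*(-34 - 20) + 783) = -1968/(-29*(-54) + 783) = -1968/(1566 + 783) = -1968/2349 = -1968*1/2349 = -656/783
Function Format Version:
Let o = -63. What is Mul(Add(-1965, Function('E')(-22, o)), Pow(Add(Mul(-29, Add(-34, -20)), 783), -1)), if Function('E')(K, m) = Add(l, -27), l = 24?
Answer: Rational(-656, 783) ≈ -0.83780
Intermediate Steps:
Function('E')(K, m) = -3 (Function('E')(K, m) = Add(24, -27) = -3)
Mul(Add(-1965, Function('E')(-22, o)), Pow(Add(Mul(-29, Add(-34, -20)), 783), -1)) = Mul(Add(-1965, -3), Pow(Add(Mul(-29, Add(-34, -20)), 783), -1)) = Mul(-1968, Pow(Add(Mul(-29, -54), 783), -1)) = Mul(-1968, Pow(Add(1566, 783), -1)) = Mul(-1968, Pow(2349, -1)) = Mul(-1968, Rational(1, 2349)) = Rational(-656, 783)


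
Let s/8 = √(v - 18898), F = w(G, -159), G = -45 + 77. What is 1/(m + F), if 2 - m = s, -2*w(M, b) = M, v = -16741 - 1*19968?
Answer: I/(2*(-7*I + 4*√55607)) ≈ -3.9336e-6 + 0.00053006*I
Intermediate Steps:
G = 32
v = -36709 (v = -16741 - 19968 = -36709)
w(M, b) = -M/2
F = -16 (F = -½*32 = -16)
s = 8*I*√55607 (s = 8*√(-36709 - 18898) = 8*√(-55607) = 8*(I*√55607) = 8*I*√55607 ≈ 1886.5*I)
m = 2 - 8*I*√55607 ≈ 2.0 - 1886.5*I
1/(m + F) = 1/((2 - 8*I*√55607) - 16) = 1/(-14 - 8*I*√55607)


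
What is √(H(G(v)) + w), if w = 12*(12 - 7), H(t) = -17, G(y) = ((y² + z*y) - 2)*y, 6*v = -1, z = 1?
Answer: √43 ≈ 6.5574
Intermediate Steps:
v = -⅙ (v = (⅙)*(-1) = -⅙ ≈ -0.16667)
G(y) = y*(-2 + y + y²) (G(y) = ((y² + 1*y) - 2)*y = ((y² + y) - 2)*y = ((y + y²) - 2)*y = (-2 + y + y²)*y = y*(-2 + y + y²))
w = 60 (w = 12*5 = 60)
√(H(G(v)) + w) = √(-17 + 60) = √43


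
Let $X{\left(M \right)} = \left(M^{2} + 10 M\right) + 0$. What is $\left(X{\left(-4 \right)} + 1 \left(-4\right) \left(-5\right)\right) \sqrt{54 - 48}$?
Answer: $- 4 \sqrt{6} \approx -9.798$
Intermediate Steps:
$X{\left(M \right)} = M^{2} + 10 M$
$\left(X{\left(-4 \right)} + 1 \left(-4\right) \left(-5\right)\right) \sqrt{54 - 48} = \left(- 4 \left(10 - 4\right) + 1 \left(-4\right) \left(-5\right)\right) \sqrt{54 - 48} = \left(\left(-4\right) 6 - -20\right) \sqrt{6} = \left(-24 + 20\right) \sqrt{6} = - 4 \sqrt{6}$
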